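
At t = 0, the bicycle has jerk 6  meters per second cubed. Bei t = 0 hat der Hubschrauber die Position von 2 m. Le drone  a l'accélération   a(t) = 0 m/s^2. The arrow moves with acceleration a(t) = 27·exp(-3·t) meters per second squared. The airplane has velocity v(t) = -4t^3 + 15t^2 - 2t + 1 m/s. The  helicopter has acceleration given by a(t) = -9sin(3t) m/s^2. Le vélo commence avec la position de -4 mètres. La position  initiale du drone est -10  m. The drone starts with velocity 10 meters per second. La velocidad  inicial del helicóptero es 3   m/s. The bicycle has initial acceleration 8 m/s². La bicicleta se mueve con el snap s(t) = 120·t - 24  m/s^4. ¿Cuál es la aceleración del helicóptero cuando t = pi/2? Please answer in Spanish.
Tenemos la aceleración a(t) = -9·sin(3·t). Sustituyendo t = pi/2: a(pi/2) = 9.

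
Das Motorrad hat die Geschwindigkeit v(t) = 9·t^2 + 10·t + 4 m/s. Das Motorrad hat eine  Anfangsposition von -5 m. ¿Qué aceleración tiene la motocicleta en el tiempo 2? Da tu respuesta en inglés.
To solve this, we need to take 1 derivative of our velocity equation v(t) = 9·t^2 + 10·t + 4. The derivative of velocity gives acceleration: a(t) = 18·t + 10. From the given acceleration equation a(t) = 18·t + 10, we substitute t = 2 to get a = 46.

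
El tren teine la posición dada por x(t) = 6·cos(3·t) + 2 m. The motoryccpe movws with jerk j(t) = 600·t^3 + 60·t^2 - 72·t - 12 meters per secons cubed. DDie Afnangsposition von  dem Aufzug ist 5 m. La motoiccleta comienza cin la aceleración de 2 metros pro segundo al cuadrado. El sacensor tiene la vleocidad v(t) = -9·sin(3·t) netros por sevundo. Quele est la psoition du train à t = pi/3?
Nous avons la position x(t) = 6·cos(3·t) + 2. En substituant t = pi/3: x(pi/3) = -4.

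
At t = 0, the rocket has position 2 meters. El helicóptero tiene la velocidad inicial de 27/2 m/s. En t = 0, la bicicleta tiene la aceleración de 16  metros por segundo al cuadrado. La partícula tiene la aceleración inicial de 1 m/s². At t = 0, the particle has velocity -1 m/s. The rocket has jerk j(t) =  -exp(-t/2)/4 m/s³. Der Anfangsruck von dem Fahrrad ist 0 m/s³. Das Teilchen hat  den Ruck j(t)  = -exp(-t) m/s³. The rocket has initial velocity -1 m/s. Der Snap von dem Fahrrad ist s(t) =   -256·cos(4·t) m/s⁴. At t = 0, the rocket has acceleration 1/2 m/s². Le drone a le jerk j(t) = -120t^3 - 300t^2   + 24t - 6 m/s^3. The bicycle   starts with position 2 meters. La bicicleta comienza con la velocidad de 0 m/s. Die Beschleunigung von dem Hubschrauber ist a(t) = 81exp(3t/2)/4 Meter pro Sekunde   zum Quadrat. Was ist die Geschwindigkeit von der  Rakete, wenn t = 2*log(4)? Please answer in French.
En partant du jerk j(t) = -exp(-t/2)/4, nous prenons 2 primitives. En intégrant le jerk et en utilisant la condition initiale a(0) = 1/2, nous obtenons a(t) = exp(-t/2)/2. L'intégrale de l'accélération est la vitesse. En utilisant v(0) = -1, nous obtenons v(t) = -exp(-t/2). En utilisant v(t) = -exp(-t/2) et en substituant t = 2*log(4), nous trouvons v = -1/4.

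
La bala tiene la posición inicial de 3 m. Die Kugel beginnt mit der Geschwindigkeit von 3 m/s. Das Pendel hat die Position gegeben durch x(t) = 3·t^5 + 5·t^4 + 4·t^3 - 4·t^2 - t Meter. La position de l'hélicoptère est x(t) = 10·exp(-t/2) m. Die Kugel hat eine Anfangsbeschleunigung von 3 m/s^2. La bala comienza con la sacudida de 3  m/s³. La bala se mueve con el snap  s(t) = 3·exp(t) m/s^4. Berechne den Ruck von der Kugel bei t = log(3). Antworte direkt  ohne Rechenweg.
j(log(3)) = 9.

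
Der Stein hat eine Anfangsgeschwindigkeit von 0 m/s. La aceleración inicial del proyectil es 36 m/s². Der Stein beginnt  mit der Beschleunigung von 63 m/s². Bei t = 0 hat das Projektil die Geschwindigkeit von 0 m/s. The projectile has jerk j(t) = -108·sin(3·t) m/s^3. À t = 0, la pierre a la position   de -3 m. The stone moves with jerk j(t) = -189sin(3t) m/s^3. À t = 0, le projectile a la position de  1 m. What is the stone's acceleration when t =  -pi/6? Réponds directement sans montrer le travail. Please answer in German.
Bei t = -pi/6, a = 0.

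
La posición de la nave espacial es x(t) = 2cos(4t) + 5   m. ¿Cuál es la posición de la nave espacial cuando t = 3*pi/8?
Tenemos la posición x(t) = 2·cos(4·t) + 5. Sustituyendo t = 3*pi/8: x(3*pi/8) = 5.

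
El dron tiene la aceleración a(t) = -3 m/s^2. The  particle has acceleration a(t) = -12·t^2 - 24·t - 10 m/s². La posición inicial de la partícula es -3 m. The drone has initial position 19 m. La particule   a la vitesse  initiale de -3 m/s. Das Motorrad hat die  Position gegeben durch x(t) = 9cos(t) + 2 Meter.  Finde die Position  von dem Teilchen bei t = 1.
Um dies zu lösen, müssen wir 2 Stammfunktionen unserer Gleichung für die Beschleunigung a(t) = -12·t^2 - 24·t - 10 finden. Durch Integration von der Beschleunigung und Verwendung der Anfangsbedingung v(0) = -3, erhalten wir v(t) = -4·t^3 - 12·t^2 - 10·t - 3. Mit ∫v(t)dt und Anwendung von x(0) = -3, finden wir x(t) = -t^4 - 4·t^3 - 5·t^2 - 3·t - 3. Wir haben die Position x(t) = -t^4 - 4·t^3 - 5·t^2 - 3·t - 3. Durch Einsetzen von t = 1: x(1) = -16.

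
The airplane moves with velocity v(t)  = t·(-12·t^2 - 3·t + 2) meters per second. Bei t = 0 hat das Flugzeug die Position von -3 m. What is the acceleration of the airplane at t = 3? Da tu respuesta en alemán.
Um dies zu lösen, müssen wir 1 Ableitung unserer Gleichung für die Geschwindigkeit v(t) = t·(-12·t^2 - 3·t + 2) nehmen. Die Ableitung von der Geschwindigkeit ergibt die Beschleunigung: a(t) = -12·t^2 + t·(-24·t - 3) - 3·t + 2. Wir haben die Beschleunigung a(t) = -12·t^2 + t·(-24·t - 3) - 3·t + 2. Durch Einsetzen von t = 3: a(3) = -340.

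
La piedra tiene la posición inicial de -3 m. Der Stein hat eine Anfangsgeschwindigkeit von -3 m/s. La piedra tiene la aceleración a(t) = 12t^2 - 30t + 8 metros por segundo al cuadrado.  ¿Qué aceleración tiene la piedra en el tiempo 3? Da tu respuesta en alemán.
Mit a(t) = 12·t^2 - 30·t + 8 und Einsetzen von t = 3, finden wir a = 26.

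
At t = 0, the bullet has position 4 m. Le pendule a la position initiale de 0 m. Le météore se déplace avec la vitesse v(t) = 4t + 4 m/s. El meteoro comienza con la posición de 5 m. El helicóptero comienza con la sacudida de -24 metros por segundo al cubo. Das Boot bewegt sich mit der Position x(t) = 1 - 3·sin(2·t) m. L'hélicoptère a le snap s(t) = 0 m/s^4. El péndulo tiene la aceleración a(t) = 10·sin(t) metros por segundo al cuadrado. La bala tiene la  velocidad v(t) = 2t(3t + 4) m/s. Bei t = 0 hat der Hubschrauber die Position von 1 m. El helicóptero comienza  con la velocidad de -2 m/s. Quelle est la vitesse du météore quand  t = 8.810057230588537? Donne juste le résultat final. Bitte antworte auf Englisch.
The velocity at t = 8.810057230588537 is v = 39.2402289223541.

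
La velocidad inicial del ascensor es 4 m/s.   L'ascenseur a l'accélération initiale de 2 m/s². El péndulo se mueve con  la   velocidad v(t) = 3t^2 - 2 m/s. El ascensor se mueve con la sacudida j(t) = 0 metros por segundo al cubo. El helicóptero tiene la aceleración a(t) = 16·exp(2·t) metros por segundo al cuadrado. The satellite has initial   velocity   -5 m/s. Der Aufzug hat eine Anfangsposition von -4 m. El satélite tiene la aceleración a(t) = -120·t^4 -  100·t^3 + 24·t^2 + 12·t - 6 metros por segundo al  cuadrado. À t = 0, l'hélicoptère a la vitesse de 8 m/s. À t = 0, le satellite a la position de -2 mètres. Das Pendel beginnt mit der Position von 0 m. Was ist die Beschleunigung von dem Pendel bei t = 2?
Ausgehend von der Geschwindigkeit v(t) = 3·t^2 - 2, nehmen wir 1 Ableitung. Durch Ableiten von der Geschwindigkeit erhalten wir die Beschleunigung: a(t) = 6·t. Aus der Gleichung für die Beschleunigung a(t) = 6·t, setzen wir t = 2 ein und erhalten a = 12.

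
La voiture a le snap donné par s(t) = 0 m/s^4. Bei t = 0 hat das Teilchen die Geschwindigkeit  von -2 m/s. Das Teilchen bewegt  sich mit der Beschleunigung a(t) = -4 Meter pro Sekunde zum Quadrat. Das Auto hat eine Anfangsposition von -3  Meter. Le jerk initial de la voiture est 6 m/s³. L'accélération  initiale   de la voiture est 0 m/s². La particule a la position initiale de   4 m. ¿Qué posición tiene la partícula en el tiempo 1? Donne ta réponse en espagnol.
Debemos encontrar la integral de nuestra ecuación de la aceleración a(t) = -4 2 veces. Integrando la aceleración y usando la condición inicial v(0) = -2, obtenemos v(t) = -4·t - 2. Tomando ∫v(t)dt y aplicando x(0) = 4, encontramos x(t) = -2·t^2 - 2·t + 4. Usando x(t) = -2·t^2 - 2·t + 4 y sustituyendo t = 1, encontramos x = 0.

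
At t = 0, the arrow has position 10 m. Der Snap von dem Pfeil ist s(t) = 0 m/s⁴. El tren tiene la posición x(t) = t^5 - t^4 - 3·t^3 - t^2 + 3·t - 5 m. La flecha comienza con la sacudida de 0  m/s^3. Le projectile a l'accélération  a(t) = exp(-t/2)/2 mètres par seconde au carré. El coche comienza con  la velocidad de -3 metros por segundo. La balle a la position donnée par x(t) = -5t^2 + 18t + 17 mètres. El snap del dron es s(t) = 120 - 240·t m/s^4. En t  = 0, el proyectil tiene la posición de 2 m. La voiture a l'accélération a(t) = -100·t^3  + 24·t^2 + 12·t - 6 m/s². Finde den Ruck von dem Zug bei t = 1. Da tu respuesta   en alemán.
Um dies zu lösen, müssen wir 3 Ableitungen unserer Gleichung für die Position x(t) = t^5 - t^4 - 3·t^3 - t^2 + 3·t - 5 nehmen. Mit d/dt von x(t) finden wir v(t) = 5·t^4 - 4·t^3 - 9·t^2 - 2·t + 3. Mit d/dt von v(t) finden wir a(t) = 20·t^3 - 12·t^2 - 18·t - 2. Mit d/dt von a(t) finden wir j(t) = 60·t^2 - 24·t - 18. Mit j(t) = 60·t^2 - 24·t - 18 und Einsetzen von t = 1, finden wir j = 18.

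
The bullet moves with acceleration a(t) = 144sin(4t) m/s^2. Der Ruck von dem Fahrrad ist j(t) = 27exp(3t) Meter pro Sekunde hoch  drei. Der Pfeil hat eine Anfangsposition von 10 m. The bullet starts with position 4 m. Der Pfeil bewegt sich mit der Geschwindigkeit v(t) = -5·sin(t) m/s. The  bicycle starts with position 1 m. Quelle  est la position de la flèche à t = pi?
Nous devons trouver la primitive de notre équation de la vitesse v(t) = -5·sin(t) 1 fois. La primitive de la vitesse, avec x(0) = 10, donne la position: x(t) = 5·cos(t) + 5. En utilisant x(t) = 5·cos(t) + 5 et en substituant t = pi, nous trouvons x = 0.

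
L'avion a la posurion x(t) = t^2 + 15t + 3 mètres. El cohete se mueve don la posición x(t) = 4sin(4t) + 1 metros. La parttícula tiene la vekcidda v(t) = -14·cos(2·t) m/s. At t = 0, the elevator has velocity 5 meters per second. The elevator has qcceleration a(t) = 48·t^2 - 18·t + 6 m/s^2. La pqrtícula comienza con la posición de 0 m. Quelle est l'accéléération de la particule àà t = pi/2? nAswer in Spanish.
Debemos derivar nuestra ecuación de la velocidad v(t) = -14·cos(2·t) 1 vez. Derivando la velocidad, obtenemos la aceleración: a(t) = 28·sin(2·t). De la ecuación de la aceleración a(t) = 28·sin(2·t), sustituimos t = pi/2 para obtener a = 0.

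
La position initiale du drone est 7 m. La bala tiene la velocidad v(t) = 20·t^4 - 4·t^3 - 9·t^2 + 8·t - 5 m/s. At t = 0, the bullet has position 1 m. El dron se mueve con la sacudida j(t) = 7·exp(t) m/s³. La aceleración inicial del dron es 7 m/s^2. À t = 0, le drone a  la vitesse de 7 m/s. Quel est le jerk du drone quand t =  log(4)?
En utilisant j(t) = 7·exp(t) et en substituant t = log(4), nous trouvons j = 28.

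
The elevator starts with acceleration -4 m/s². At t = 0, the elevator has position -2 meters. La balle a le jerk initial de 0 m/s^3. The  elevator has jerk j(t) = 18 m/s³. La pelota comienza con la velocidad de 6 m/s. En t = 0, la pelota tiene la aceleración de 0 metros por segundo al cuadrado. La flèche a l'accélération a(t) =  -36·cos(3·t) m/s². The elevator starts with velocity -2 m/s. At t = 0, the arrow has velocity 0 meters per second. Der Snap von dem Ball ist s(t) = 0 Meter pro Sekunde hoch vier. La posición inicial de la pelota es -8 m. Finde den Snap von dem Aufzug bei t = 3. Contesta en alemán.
Wir müssen unsere Gleichung für den Ruck j(t) = 18 1-mal ableiten. Die Ableitung von dem Ruck ergibt den Snap: s(t) = 0. Wir haben den Snap s(t) = 0. Durch Einsetzen von t = 3: s(3) = 0.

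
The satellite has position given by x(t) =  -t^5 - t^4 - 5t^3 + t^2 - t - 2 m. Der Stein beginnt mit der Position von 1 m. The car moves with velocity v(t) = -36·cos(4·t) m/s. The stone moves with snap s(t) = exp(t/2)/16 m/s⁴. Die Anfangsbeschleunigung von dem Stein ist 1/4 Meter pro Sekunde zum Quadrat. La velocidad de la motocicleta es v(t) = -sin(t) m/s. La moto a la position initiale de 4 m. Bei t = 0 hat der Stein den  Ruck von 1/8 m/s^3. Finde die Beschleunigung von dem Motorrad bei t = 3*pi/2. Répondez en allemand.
Um dies zu lösen, müssen wir 1 Ableitung unserer Gleichung für die Geschwindigkeit v(t) = -sin(t) nehmen. Durch Ableiten von der Geschwindigkeit erhalten wir die Beschleunigung: a(t) = -cos(t). Aus der Gleichung für die Beschleunigung a(t) = -cos(t), setzen wir t = 3*pi/2 ein und erhalten a = 0.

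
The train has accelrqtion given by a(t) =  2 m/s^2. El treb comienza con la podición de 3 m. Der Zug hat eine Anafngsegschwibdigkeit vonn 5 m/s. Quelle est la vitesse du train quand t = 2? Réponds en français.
En partant de l'accélération a(t) = 2, nous prenons 1 intégrale. La primitive de l'accélération, avec v(0) = 5, donne la vitesse: v(t) = 2·t + 5. De l'équation de la vitesse v(t) = 2·t + 5, nous substituons t = 2 pour obtenir v = 9.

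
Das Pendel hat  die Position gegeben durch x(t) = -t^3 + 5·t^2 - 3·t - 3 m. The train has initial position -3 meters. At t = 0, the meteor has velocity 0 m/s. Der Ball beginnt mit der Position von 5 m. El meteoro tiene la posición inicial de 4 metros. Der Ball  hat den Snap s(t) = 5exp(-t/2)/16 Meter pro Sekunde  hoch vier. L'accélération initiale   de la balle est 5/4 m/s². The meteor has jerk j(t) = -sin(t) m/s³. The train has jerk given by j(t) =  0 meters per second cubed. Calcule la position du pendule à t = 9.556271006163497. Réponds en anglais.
We have position x(t) = -t^3 + 5·t^2 - 3·t - 3. Substituting t = 9.556271006163497: x(9.556271006163497) = -447.758031543874.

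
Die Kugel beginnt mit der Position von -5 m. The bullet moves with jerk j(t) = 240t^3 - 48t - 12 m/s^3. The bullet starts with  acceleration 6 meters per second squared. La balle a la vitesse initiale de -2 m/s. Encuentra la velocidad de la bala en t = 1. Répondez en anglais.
Starting from jerk j(t) = 240·t^3 - 48·t - 12, we take 2 integrals. The integral of jerk is acceleration. Using a(0) = 6, we get a(t) = 60·t^4 - 24·t^2 - 12·t + 6. Taking ∫a(t)dt and applying v(0) = -2, we find v(t) = 12·t^5 - 8·t^3 - 6·t^2 + 6·t - 2. Using v(t) = 12·t^5 - 8·t^3 - 6·t^2 + 6·t - 2 and substituting t = 1, we find v = 2.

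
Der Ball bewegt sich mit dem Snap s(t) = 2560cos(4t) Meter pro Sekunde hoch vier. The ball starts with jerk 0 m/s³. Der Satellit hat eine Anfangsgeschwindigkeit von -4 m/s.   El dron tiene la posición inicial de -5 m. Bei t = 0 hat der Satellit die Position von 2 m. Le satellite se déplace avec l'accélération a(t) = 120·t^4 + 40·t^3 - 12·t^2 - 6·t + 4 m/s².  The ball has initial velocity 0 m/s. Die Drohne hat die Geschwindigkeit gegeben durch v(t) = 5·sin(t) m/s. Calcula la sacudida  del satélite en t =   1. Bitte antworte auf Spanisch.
Partiendo de la aceleración a(t) = 120·t^4 + 40·t^3 - 12·t^2 - 6·t + 4, tomamos 1 derivada. Tomando d/dt de a(t), encontramos j(t) = 480·t^3 + 120·t^2 - 24·t - 6. Usando j(t) = 480·t^3 + 120·t^2 - 24·t - 6 y sustituyendo t = 1, encontramos j = 570.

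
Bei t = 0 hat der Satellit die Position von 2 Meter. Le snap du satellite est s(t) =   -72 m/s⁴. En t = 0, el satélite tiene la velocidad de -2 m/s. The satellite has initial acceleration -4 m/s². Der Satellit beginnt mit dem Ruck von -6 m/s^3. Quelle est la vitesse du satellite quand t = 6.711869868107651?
Pour résoudre ceci, nous devons prendre 3 primitives de notre équation du snap s(t) = -72. La primitive du snap est le jerk. En utilisant j(0) = -6, nous obtenons j(t) = -72·t - 6. En intégrant le jerk et en utilisant la condition initiale a(0) = -4, nous obtenons a(t) = -36·t^2 - 6·t - 4. La primitive de l'accélération est la vitesse. En utilisant v(0) = -2, nous obtenons v(t) = -12·t^3 - 3·t^2 - 4·t - 2. De l'équation de la vitesse v(t) = -12·t^3 - 3·t^2 - 4·t - 2, nous substituons t = 6.711869868107651 pour obtenir v = -3792.36725615410.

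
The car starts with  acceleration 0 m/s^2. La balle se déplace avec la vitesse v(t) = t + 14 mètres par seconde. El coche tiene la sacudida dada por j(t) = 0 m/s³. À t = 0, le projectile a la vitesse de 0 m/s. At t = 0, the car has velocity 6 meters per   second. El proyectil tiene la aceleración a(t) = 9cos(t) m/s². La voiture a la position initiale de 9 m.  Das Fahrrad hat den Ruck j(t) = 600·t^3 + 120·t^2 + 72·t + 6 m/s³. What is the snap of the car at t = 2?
We must differentiate our jerk equation j(t) = 0 1 time. Taking d/dt of j(t), we find s(t) = 0. We have snap s(t) = 0. Substituting t = 2: s(2) = 0.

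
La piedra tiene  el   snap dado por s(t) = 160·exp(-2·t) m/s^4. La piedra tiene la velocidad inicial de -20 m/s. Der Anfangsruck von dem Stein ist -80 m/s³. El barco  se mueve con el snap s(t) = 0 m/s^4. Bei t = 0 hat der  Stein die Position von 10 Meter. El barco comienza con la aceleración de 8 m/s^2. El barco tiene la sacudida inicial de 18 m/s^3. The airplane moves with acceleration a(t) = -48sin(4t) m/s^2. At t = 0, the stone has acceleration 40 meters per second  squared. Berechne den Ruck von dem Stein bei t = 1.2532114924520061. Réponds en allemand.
Ausgehend von dem Snap s(t) = 160·exp(-2·t), nehmen wir 1 Stammfunktion. Das Integral von dem Snap ist der Ruck. Mit j(0) = -80 erhalten wir j(t) = -80·exp(-2·t). Wir haben den Ruck j(t) = -80·exp(-2·t). Durch Einsetzen von t = 1.2532114924520061: j(1.2532114924520061) = -6.52475659960112.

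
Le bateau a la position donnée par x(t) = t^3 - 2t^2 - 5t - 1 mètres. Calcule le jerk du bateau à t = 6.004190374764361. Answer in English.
To solve this, we need to take 3 derivatives of our position equation x(t) = t^3 - 2·t^2 - 5·t - 1. Taking d/dt of x(t), we find v(t) = 3·t^2 - 4·t - 5. Taking d/dt of v(t), we find a(t) = 6·t - 4. Taking d/dt of a(t), we find j(t) = 6. From the given jerk equation j(t) = 6, we substitute t = 6.004190374764361 to get j = 6.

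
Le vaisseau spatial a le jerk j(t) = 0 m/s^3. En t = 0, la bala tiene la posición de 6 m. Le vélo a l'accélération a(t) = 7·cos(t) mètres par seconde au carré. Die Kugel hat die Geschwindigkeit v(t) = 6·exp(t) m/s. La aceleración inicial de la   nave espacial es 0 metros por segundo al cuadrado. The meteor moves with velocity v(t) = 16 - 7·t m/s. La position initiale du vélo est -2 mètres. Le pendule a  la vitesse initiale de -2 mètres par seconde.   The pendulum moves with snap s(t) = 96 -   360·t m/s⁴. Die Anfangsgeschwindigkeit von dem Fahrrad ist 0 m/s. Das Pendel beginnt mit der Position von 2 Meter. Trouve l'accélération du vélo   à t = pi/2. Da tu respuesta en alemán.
Mit a(t) = 7·cos(t) und Einsetzen von t = pi/2, finden wir a = 0.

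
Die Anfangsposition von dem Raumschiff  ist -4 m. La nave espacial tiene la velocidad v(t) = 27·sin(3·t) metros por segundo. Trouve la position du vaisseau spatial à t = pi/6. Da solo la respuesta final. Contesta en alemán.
Die Position bei t = pi/6 ist x = 5.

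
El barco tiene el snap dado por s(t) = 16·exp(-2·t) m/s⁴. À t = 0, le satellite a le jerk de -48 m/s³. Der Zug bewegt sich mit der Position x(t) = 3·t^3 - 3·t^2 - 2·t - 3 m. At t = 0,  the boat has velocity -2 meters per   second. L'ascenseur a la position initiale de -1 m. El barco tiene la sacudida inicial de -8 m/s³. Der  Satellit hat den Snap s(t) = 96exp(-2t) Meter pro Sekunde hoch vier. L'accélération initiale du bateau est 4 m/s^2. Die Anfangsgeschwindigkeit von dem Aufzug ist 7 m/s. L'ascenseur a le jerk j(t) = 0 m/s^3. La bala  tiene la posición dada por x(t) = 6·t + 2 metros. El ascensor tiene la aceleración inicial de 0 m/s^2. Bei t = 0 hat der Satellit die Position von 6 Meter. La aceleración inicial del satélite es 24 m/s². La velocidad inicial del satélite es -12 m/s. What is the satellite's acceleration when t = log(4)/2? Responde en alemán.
Wir müssen unsere Gleichung für den Snap s(t) = 96·exp(-2·t) 2-mal integrieren. Durch Integration von dem Snap und Verwendung der Anfangsbedingung j(0) = -48, erhalten wir j(t) = -48·exp(-2·t). Durch Integration von dem Ruck und Verwendung der Anfangsbedingung a(0) = 24, erhalten wir a(t) = 24·exp(-2·t). Mit a(t) = 24·exp(-2·t) und Einsetzen von t = log(4)/2, finden wir a = 6.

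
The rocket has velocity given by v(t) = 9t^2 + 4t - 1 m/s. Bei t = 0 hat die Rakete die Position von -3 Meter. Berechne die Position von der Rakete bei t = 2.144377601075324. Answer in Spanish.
Debemos encontrar la integral de nuestra ecuación de la velocidad v(t) = 9·t^2 + 4·t - 1 1 vez. Integrando la velocidad y usando la condición inicial x(0) = -3, obtenemos x(t) = 3·t^3 + 2·t^2 - t - 3. De la ecuación de la posición x(t) = 3·t^3 + 2·t^2 - t - 3, sustituimos t = 2.144377601075324 para obtener x = 33.6341632864559.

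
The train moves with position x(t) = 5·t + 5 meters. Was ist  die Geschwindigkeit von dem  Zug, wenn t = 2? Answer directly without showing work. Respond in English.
The velocity at t = 2 is v = 5.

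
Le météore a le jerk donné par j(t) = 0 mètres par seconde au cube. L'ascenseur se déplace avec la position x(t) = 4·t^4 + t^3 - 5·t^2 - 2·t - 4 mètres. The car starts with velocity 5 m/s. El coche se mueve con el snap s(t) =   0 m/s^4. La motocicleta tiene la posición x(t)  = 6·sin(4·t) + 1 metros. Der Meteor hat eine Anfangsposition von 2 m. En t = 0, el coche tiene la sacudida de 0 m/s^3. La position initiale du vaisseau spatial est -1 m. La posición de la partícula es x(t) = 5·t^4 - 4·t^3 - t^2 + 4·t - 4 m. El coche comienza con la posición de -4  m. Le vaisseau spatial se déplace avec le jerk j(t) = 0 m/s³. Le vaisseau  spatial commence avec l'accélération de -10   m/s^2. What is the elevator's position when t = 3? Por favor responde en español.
Tenemos la posición x(t) = 4·t^4 + t^3 - 5·t^2 - 2·t - 4. Sustituyendo t = 3: x(3) = 296.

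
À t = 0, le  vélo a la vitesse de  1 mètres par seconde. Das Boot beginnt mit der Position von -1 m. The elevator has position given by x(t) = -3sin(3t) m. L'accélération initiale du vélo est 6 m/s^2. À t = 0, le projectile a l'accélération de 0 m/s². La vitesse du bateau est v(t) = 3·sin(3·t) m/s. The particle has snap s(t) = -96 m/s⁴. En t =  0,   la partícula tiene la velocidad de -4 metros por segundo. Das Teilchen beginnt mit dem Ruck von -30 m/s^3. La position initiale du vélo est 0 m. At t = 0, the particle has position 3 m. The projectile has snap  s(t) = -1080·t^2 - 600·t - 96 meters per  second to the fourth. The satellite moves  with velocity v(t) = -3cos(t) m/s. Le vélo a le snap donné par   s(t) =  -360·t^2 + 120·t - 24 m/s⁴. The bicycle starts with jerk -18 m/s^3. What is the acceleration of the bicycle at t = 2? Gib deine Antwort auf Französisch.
En partant du snap s(t) = -360·t^2 + 120·t - 24, nous prenons 2 primitives. En intégrant le snap et en utilisant la condition initiale j(0) = -18, nous obtenons j(t) = -120·t^3 + 60·t^2 - 24·t - 18. En prenant ∫j(t)dt et en appliquant a(0) = 6, nous trouvons a(t) = -30·t^4 + 20·t^3 - 12·t^2 - 18·t + 6. Nous avons l'accélération a(t) = -30·t^4 + 20·t^3 - 12·t^2 - 18·t + 6. En substituant t = 2: a(2) = -398.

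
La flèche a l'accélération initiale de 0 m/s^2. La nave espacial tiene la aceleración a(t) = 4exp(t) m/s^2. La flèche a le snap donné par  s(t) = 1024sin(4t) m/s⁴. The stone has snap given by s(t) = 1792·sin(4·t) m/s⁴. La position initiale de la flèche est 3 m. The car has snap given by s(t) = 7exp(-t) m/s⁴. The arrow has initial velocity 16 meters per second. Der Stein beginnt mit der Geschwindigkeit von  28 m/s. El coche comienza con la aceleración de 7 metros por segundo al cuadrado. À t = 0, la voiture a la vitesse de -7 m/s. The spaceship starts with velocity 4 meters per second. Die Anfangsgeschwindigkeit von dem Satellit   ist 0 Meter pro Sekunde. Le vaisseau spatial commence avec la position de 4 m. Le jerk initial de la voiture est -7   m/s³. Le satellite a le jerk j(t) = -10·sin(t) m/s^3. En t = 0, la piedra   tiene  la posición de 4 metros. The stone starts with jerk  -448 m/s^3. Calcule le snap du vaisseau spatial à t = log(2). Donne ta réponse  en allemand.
Wir müssen unsere Gleichung für die Beschleunigung a(t) = 4·exp(t) 2-mal ableiten. Durch Ableiten von der Beschleunigung erhalten wir den Ruck: j(t) = 4·exp(t). Mit d/dt von j(t) finden wir s(t) = 4·exp(t). Mit s(t) = 4·exp(t) und Einsetzen von t = log(2), finden wir s = 8.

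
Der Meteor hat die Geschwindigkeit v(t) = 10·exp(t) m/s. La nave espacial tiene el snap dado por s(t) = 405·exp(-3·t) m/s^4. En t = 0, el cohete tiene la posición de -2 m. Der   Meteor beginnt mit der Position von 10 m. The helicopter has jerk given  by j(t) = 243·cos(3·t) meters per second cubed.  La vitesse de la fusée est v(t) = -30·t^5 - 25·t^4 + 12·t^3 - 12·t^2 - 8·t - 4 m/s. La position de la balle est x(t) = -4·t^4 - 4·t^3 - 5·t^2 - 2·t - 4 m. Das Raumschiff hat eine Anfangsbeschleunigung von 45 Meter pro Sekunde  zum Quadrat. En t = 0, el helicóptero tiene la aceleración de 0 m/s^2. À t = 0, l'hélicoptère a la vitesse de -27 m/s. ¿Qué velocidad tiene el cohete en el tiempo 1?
Usando v(t) = -30·t^5 - 25·t^4 + 12·t^3 - 12·t^2 - 8·t - 4 y sustituyendo t = 1, encontramos v = -67.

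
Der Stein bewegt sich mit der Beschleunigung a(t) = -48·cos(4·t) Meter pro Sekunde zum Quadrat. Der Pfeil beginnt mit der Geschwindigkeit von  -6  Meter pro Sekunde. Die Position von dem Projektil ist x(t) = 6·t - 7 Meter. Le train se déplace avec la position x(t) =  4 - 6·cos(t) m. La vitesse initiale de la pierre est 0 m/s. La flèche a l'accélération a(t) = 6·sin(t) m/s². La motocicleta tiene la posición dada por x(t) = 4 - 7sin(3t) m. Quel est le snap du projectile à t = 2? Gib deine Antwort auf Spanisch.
Debemos derivar nuestra ecuación de la posición x(t) = 6·t - 7 4 veces. Tomando d/dt de x(t), encontramos v(t) = 6. Derivando la velocidad, obtenemos la aceleración: a(t) = 0. Tomando d/dt de a(t), encontramos j(t) = 0. La derivada de la sacudida da el snap: s(t) = 0. Usando s(t) = 0 y sustituyendo t = 2, encontramos s = 0.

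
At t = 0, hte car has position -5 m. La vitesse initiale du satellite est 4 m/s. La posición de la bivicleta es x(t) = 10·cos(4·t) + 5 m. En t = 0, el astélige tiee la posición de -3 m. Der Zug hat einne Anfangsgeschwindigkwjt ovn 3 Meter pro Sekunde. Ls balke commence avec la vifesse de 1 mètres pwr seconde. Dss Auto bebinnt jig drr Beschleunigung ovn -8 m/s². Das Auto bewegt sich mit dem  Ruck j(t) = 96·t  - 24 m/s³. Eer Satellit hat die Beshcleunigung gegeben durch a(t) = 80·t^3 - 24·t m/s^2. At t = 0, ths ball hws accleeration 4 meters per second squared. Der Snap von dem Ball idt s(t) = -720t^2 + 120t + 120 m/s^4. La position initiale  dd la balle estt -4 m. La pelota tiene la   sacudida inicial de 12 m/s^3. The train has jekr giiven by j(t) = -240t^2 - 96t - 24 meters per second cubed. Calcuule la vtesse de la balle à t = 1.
En partant du snap s(t) = -720·t^2 + 120·t + 120, nous prenons 3 primitives. La primitive du snap est le jerk. En utilisant j(0) = 12, nous obtenons j(t) = -240·t^3 + 60·t^2 + 120·t + 12. La primitive du jerk est l'accélération. En utilisant a(0) = 4, nous obtenons a(t) = -60·t^4 + 20·t^3 + 60·t^2 + 12·t + 4. En prenant ∫a(t)dt et en appliquant v(0) = 1, nous trouvons v(t) = -12·t^5 + 5·t^4 + 20·t^3 + 6·t^2 + 4·t + 1. Nous avons la vitesse v(t) = -12·t^5 + 5·t^4 + 20·t^3 + 6·t^2 + 4·t + 1. En substituant t = 1: v(1) = 24.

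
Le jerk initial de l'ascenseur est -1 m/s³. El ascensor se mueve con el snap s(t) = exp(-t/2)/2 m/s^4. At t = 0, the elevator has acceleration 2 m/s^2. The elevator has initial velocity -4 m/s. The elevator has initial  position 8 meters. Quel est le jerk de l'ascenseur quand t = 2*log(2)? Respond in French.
Nous devons trouver la primitive de notre équation du snap s(t) = exp(-t/2)/2 1 fois. En prenant ∫s(t)dt et en appliquant j(0) = -1, nous trouvons j(t) = -exp(-t/2). Nous avons le jerk j(t) = -exp(-t/2). En substituant t = 2*log(2): j(2*log(2)) = -1/2.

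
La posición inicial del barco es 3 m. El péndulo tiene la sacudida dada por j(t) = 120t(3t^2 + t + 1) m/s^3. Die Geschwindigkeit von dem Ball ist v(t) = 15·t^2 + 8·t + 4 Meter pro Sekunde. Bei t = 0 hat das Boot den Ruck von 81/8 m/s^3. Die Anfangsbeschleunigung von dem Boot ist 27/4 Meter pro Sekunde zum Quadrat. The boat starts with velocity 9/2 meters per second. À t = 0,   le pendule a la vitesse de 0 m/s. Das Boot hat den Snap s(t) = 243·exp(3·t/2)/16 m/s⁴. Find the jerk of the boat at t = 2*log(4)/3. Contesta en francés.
Nous devons intégrer notre équation du snap s(t) = 243·exp(3·t/2)/16 1 fois. En prenant ∫s(t)dt et en appliquant j(0) = 81/8, nous trouvons j(t) = 81·exp(3·t/2)/8. Nous avons le jerk j(t) = 81·exp(3·t/2)/8. En substituant t = 2*log(4)/3: j(2*log(4)/3) = 81/2.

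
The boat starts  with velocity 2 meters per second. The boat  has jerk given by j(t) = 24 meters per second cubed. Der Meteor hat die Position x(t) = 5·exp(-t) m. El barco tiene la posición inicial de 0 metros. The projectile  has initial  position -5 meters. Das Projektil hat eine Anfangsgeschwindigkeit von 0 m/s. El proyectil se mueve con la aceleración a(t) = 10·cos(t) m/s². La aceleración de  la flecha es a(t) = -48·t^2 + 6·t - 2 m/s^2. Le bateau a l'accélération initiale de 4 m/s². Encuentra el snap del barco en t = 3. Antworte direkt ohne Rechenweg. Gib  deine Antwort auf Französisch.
À t = 3, s = 0.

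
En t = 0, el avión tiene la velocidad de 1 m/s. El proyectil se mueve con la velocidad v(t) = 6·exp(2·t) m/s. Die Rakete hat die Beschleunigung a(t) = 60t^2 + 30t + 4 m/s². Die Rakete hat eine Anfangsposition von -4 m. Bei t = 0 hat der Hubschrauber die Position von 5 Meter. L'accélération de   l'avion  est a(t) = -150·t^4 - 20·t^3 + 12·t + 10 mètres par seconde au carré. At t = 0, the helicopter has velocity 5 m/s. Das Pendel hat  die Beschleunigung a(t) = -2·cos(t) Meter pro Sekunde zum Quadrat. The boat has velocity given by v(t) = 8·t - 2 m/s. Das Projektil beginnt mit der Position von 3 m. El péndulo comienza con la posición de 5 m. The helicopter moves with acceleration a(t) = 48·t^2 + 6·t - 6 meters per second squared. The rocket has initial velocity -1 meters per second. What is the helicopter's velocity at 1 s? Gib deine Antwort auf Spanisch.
Partiendo de la aceleración a(t) = 48·t^2 + 6·t - 6, tomamos 1 antiderivada. La antiderivada de la aceleración es la velocidad. Usando v(0) = 5, obtenemos v(t) = 16·t^3 + 3·t^2 - 6·t + 5. Tenemos la velocidad v(t) = 16·t^3 + 3·t^2 - 6·t + 5. Sustituyendo t = 1: v(1) = 18.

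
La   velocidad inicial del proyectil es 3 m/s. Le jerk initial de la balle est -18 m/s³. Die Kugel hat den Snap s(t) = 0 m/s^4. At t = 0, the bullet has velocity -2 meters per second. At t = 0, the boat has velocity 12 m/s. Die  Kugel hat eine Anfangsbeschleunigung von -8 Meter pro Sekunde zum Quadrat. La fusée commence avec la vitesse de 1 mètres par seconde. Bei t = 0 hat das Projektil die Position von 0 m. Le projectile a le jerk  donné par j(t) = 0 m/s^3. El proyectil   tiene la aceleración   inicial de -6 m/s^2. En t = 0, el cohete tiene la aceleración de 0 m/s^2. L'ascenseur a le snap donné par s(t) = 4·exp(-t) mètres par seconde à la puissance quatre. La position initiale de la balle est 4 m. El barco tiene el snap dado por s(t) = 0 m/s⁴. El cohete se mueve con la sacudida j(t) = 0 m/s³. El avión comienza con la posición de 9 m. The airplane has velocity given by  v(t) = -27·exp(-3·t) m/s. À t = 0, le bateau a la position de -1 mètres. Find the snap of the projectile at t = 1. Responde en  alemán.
Um dies zu lösen, müssen wir 1 Ableitung unserer Gleichung für den Ruck j(t) = 0 nehmen. Die Ableitung von dem Ruck ergibt den Snap: s(t) = 0. Wir haben den Snap s(t) = 0. Durch Einsetzen von t = 1: s(1) = 0.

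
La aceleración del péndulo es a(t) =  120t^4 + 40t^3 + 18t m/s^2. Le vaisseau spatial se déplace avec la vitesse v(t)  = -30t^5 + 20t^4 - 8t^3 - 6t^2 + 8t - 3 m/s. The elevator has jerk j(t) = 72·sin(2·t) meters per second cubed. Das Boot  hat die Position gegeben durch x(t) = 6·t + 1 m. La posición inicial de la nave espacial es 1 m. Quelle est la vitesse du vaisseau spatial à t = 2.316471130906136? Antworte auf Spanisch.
De la ecuación de la velocidad v(t) = -30·t^5 + 20·t^4 - 8·t^3 - 6·t^2 + 8·t - 3, sustituimos t = 2.316471130906136 para obtener v = -1541.25901302814.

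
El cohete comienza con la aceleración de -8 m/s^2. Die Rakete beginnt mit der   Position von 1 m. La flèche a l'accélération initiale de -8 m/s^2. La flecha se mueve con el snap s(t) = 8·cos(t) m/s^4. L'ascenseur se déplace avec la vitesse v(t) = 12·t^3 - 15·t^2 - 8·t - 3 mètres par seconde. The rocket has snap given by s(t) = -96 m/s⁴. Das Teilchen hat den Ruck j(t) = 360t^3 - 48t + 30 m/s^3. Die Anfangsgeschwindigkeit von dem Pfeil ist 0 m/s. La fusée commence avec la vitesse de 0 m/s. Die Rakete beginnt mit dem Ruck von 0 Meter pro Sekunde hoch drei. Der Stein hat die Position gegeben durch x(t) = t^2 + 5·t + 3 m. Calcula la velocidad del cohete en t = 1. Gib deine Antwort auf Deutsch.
Ausgehend von dem Snap s(t) = -96, nehmen wir 3 Stammfunktionen. Die Stammfunktion von dem Snap, mit j(0) = 0, ergibt den Ruck: j(t) = -96·t. Durch Integration von dem Ruck und Verwendung der Anfangsbedingung a(0) = -8, erhalten wir a(t) = -48·t^2 - 8. Die Stammfunktion von der Beschleunigung ist die Geschwindigkeit. Mit v(0) = 0 erhalten wir v(t) = -16·t^3 - 8·t. Mit v(t) = -16·t^3 - 8·t und Einsetzen von t = 1, finden wir v = -24.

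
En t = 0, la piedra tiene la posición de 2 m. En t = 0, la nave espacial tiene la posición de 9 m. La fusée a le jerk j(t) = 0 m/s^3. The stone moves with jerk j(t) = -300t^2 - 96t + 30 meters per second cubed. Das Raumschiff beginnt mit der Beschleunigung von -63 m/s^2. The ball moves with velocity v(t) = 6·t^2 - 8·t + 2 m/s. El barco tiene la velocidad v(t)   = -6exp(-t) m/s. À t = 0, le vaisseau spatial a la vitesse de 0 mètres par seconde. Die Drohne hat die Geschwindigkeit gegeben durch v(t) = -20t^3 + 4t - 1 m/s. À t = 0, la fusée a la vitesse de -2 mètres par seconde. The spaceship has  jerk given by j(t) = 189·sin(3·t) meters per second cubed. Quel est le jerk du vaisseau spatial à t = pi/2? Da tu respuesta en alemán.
Aus der Gleichung für den Ruck j(t) = 189·sin(3·t), setzen wir t = pi/2 ein und erhalten j = -189.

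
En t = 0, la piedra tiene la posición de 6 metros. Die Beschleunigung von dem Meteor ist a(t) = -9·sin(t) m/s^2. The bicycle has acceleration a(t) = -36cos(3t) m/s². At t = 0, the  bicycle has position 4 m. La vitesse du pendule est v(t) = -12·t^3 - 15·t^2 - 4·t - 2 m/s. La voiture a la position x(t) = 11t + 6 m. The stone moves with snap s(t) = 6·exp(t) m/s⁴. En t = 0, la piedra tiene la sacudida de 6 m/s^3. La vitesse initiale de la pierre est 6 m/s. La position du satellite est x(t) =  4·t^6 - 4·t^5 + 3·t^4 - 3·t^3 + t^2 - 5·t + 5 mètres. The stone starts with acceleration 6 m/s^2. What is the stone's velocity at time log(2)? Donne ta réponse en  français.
Nous devons intégrer notre équation du snap s(t) = 6·exp(t) 3 fois. L'intégrale du snap est le jerk. En utilisant j(0) = 6, nous obtenons j(t) = 6·exp(t). En intégrant le jerk et en utilisant la condition initiale a(0) = 6, nous obtenons a(t) = 6·exp(t). En prenant ∫a(t)dt et en appliquant v(0) = 6, nous trouvons v(t) = 6·exp(t). Nous avons la vitesse v(t) = 6·exp(t). En substituant t = log(2): v(log(2)) = 12.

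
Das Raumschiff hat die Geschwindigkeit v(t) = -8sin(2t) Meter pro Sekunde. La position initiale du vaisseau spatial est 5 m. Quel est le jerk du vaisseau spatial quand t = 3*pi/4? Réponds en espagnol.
Debemos derivar nuestra ecuación de la velocidad v(t) = -8·sin(2·t) 2 veces. La derivada de la velocidad da la aceleración: a(t) = -16·cos(2·t). Tomando d/dt de a(t), encontramos j(t) = 32·sin(2·t). Tenemos la sacudida j(t) = 32·sin(2·t). Sustituyendo t = 3*pi/4: j(3*pi/4) = -32.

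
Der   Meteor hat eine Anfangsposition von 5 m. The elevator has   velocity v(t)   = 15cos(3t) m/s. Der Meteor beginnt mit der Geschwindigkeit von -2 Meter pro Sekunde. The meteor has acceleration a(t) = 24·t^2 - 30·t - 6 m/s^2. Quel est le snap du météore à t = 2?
En partant de l'accélération a(t) = 24·t^2 - 30·t - 6, nous prenons 2 dérivées. En dérivant l'accélération, nous obtenons le jerk: j(t) = 48·t - 30. En prenant d/dt de j(t), nous trouvons s(t) = 48. En utilisant s(t) = 48 et en substituant t = 2, nous trouvons s = 48.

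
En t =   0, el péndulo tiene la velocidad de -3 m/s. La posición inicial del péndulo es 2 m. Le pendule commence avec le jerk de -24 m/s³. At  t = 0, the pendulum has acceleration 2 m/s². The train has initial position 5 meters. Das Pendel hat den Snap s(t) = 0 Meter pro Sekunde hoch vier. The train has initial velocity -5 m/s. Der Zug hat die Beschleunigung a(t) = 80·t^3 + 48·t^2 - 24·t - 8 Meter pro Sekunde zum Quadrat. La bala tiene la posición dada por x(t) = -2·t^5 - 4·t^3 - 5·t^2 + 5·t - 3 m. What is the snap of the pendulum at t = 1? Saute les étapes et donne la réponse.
s(1) = 0.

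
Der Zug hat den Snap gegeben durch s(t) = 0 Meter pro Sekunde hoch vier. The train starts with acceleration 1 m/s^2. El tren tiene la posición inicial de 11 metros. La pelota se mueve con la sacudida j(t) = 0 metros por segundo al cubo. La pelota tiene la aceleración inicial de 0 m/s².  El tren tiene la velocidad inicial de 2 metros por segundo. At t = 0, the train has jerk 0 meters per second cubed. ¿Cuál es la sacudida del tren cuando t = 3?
Debemos encontrar la integral de nuestra ecuación del snap s(t) = 0 1 vez. La antiderivada del snap, con j(0) = 0, da la sacudida: j(t) = 0. De la ecuación de la sacudida j(t) = 0, sustituimos t = 3 para obtener j = 0.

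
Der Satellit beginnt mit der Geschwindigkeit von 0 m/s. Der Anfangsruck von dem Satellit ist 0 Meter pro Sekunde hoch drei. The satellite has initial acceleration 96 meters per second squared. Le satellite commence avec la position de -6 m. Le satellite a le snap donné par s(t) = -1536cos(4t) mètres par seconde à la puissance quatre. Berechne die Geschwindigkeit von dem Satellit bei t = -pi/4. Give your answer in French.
Pour résoudre ceci, nous devons prendre 3 primitives de notre équation du snap s(t) = -1536·cos(4·t). La primitive du snap est le jerk. En utilisant j(0) = 0, nous obtenons j(t) = -384·sin(4·t). La primitive du jerk est l'accélération. En utilisant a(0) = 96, nous obtenons a(t) = 96·cos(4·t). L'intégrale de l'accélération est la vitesse. En utilisant v(0) = 0, nous obtenons v(t) = 24·sin(4·t). Nous avons la vitesse v(t) = 24·sin(4·t). En substituant t = -pi/4: v(-pi/4) = 0.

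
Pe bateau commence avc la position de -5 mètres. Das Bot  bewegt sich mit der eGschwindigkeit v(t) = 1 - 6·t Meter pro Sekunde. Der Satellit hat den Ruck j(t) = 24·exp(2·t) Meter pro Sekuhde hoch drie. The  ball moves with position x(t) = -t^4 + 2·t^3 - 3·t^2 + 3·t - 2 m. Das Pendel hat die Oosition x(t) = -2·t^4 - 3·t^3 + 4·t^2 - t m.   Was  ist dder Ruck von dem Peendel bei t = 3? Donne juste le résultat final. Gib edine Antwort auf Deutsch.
Bei t = 3, j = -162.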